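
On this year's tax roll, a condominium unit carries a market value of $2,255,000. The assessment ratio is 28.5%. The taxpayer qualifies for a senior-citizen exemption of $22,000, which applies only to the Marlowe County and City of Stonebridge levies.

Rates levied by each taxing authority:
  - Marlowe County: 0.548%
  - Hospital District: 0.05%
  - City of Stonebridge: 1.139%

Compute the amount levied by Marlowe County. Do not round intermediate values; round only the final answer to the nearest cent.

$3,401.30

Assessed value = $2,255,000 × 0.285 = $642,675
Marlowe County taxable value = $642,675 − $22,000 = $620,675
Marlowe County levy = $620,675 × 0.00548 = $3,401.299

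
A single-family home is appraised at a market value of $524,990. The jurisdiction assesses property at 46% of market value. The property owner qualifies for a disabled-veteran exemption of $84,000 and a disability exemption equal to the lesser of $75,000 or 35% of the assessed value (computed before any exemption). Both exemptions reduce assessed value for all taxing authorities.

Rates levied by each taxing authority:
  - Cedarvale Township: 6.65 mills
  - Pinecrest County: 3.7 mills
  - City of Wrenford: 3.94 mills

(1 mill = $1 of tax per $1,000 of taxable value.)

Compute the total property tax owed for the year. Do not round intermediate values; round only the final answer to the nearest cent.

$1,178.86

Assessed value = $524,990 × 0.46 = $241,495.4
Disability exemption = min($75,000, 35% × $241,495.4) = min($75,000, $84,523.39) = $75,000 (dollar cap binds)
Taxable value = $241,495.4 − $84,000 − $75,000 = $82,495.4
Cedarvale Township: $82,495.4 × 0.00665 = $548.59441
Pinecrest County: $82,495.4 × 0.0037 = $305.23298
City of Wrenford: $82,495.4 × 0.00394 = $325.031876
Total = $1,178.859266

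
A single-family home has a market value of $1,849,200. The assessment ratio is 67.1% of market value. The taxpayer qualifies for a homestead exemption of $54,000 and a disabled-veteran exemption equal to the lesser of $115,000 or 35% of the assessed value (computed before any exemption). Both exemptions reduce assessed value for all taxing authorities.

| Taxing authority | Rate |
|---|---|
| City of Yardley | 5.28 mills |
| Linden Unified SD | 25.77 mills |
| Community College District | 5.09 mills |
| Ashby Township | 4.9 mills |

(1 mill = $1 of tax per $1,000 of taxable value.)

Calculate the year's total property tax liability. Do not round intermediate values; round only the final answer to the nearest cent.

Assessed value = $1,849,200 × 0.671 = $1,240,813.2
Disabled-veteran exemption = min($115,000, 35% × $1,240,813.2) = min($115,000, $434,284.62) = $115,000 (dollar cap binds)
Taxable value = $1,240,813.2 − $54,000 − $115,000 = $1,071,813.2
City of Yardley: $1,071,813.2 × 0.00528 = $5,659.173696
Linden Unified SD: $1,071,813.2 × 0.02577 = $27,620.626164
Community College District: $1,071,813.2 × 0.00509 = $5,455.529188
Ashby Township: $1,071,813.2 × 0.0049 = $5,251.88468
Total = $43,987.213728

$43,987.21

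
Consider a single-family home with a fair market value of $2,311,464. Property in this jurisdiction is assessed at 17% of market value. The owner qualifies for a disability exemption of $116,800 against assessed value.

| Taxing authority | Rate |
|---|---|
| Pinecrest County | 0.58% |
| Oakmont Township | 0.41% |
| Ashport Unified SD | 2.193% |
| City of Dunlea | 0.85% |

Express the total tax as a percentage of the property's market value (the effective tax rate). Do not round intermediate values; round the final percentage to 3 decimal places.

Assessed value = $2,311,464 × 0.17 = $392,948.88
Taxable value = $392,948.88 − $116,800 = $276,148.88
Pinecrest County: $276,148.88 × 0.0058 = $1,601.663504
Oakmont Township: $276,148.88 × 0.0041 = $1,132.210408
Ashport Unified SD: $276,148.88 × 0.02193 = $6,055.9449384
City of Dunlea: $276,148.88 × 0.0085 = $2,347.26548
Total tax = $11,137.0843304
Effective rate = $11,137.0843304 ÷ $2,311,464 = 0.482% of market value

0.482%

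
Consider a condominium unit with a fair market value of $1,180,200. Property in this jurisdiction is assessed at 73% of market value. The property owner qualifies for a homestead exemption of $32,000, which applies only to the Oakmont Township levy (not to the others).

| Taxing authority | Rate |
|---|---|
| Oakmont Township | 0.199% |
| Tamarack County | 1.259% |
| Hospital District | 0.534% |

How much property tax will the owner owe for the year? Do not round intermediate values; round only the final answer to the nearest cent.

Assessed value = $1,180,200 × 0.73 = $861,546
Oakmont Township: ($861,546 − $32,000) × 0.00199 = $829,546 × 0.00199 = $1,650.79654
Tamarack County: $861,546 × 0.01259 = $10,846.86414
Hospital District: $861,546 × 0.00534 = $4,600.65564
Total = $17,098.31632

$17,098.32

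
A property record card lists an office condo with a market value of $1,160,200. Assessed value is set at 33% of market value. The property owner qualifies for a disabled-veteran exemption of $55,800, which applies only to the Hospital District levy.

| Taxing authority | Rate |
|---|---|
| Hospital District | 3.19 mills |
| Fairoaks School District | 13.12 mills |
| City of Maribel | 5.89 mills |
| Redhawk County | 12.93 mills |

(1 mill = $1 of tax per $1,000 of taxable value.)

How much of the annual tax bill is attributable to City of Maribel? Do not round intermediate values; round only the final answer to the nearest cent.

Assessed value = $1,160,200 × 0.33 = $382,866
City of Maribel taxable value = $382,866 (exemption does not apply)
City of Maribel levy = $382,866 × 0.00589 = $2,255.08074

$2,255.08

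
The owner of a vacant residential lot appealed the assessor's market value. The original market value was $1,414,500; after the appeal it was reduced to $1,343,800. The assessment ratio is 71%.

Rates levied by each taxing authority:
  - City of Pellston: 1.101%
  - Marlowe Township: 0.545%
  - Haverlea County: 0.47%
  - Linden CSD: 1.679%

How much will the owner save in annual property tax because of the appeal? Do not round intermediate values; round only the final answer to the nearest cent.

Old assessed value = $1,414,500 × 0.71 = $1,004,295
New assessed value = $1,343,800 × 0.71 = $954,098
Combined rate = 0.01101 + 0.00545 + 0.0047 + 0.01679 = 0.03795
Old tax = $1,004,295 × 0.03795 = $38,112.99525
New tax = $954,098 × 0.03795 = $36,208.0191
Reduction = $38,112.99525 − $36,208.0191 = $1,904.97615

$1,904.98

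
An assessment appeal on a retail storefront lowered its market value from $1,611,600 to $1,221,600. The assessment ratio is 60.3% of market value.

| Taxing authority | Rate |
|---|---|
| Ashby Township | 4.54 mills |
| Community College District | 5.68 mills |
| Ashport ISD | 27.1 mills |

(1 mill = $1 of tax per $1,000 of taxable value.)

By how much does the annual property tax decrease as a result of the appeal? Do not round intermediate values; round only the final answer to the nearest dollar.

Old assessed value = $1,611,600 × 0.603 = $971,794.8
New assessed value = $1,221,600 × 0.603 = $736,624.8
Combined rate = 0.00454 + 0.00568 + 0.0271 = 0.03732
Old tax = $971,794.8 × 0.03732 = $36,267.381936
New tax = $736,624.8 × 0.03732 = $27,490.837536
Reduction = $36,267.381936 − $27,490.837536 = $8,776.5444

$8,777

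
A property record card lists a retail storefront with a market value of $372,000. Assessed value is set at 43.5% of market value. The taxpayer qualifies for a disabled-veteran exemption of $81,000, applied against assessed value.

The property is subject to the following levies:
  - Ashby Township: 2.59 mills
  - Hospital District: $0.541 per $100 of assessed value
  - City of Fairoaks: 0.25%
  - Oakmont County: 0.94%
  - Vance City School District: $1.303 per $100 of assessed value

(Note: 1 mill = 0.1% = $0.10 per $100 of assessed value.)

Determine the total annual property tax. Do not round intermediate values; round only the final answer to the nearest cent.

$2,661.40

Assessed value = $372,000 × 0.435 = $161,820
Taxable value = $161,820 − $81,000 = $80,820
Ashby Township: $80,820 × 0.00259 = $209.3238
Hospital District: $80,820 × 0.00541 = $437.2362
City of Fairoaks: $80,820 × 0.0025 = $202.05
Oakmont County: $80,820 × 0.0094 = $759.708
Vance City School District: $80,820 × 0.01303 = $1,053.0846
Total = $2,661.4026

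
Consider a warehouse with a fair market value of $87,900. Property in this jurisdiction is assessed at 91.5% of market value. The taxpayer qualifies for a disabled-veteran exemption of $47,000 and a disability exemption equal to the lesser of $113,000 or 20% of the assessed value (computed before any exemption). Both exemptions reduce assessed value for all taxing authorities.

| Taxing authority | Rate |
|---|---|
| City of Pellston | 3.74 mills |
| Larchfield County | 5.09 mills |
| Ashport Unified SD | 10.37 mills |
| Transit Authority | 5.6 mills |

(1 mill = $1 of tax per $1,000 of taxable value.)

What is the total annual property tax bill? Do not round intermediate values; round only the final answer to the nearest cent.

$430.10

Assessed value = $87,900 × 0.915 = $80,428.5
Disability exemption = min($113,000, 20% × $80,428.5) = min($113,000, $16,085.7) = $16,085.7 (percentage binds)
Taxable value = $80,428.5 − $47,000 − $16,085.7 = $17,342.8
City of Pellston: $17,342.8 × 0.00374 = $64.862072
Larchfield County: $17,342.8 × 0.00509 = $88.274852
Ashport Unified SD: $17,342.8 × 0.01037 = $179.844836
Transit Authority: $17,342.8 × 0.0056 = $97.11968
Total = $430.10144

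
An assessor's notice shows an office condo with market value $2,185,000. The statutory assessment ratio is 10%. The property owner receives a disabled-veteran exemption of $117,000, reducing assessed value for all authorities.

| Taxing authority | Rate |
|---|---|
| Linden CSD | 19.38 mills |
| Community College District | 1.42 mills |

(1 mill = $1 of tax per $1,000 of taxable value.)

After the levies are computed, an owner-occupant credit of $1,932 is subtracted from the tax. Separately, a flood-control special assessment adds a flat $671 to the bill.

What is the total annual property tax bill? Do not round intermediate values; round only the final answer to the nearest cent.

$850.20

Assessed value = $2,185,000 × 0.1 = $218,500
Taxable value = $218,500 − $117,000 = $101,500
Linden CSD: $101,500 × 0.01938 = $1,967.07
Community College District: $101,500 × 0.00142 = $144.13
Levies subtotal = $2,111.2
After credit = $2,111.2 − $1,932 = $179.2
Total = $179.2 + $671 = $850.2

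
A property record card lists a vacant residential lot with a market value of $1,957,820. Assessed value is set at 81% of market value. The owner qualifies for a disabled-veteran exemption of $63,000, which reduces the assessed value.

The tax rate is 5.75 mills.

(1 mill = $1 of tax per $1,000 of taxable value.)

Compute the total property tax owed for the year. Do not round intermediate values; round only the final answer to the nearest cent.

Assessed value = $1,957,820 × 0.81 = $1,585,834.2
Taxable value = $1,585,834.2 − $63,000 = $1,522,834.2
Tax = $1,522,834.2 × 0.00575 = $8,756.29665

$8,756.30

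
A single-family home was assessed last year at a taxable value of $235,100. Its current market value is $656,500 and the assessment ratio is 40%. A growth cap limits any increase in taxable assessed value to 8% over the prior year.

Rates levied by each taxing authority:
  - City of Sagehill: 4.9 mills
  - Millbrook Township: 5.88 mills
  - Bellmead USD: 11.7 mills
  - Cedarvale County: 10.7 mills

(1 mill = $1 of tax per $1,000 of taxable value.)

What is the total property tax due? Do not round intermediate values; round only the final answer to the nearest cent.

Uncapped assessed value = $656,500 × 0.4 = $262,600
Cap limit = $235,100 × 1.08 = $253,908
Taxable assessed value = min($262,600, $253,908) = $253,908 (cap binds)
City of Sagehill: $253,908 × 0.0049 = $1,244.1492
Millbrook Township: $253,908 × 0.00588 = $1,492.97904
Bellmead USD: $253,908 × 0.0117 = $2,970.7236
Cedarvale County: $253,908 × 0.0107 = $2,716.8156
Total = $8,424.66744

$8,424.67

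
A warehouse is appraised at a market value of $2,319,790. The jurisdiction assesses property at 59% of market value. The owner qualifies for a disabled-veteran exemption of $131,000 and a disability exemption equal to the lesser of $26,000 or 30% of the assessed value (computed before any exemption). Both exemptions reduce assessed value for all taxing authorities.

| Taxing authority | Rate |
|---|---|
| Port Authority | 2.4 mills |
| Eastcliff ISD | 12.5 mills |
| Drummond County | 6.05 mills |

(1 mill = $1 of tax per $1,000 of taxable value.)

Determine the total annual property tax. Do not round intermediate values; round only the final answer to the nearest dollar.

$25,385

Assessed value = $2,319,790 × 0.59 = $1,368,676.1
Disability exemption = min($26,000, 30% × $1,368,676.1) = min($26,000, $410,602.83) = $26,000 (dollar cap binds)
Taxable value = $1,368,676.1 − $131,000 − $26,000 = $1,211,676.1
Port Authority: $1,211,676.1 × 0.0024 = $2,908.02264
Eastcliff ISD: $1,211,676.1 × 0.0125 = $15,145.95125
Drummond County: $1,211,676.1 × 0.00605 = $7,330.640405
Total = $25,384.614295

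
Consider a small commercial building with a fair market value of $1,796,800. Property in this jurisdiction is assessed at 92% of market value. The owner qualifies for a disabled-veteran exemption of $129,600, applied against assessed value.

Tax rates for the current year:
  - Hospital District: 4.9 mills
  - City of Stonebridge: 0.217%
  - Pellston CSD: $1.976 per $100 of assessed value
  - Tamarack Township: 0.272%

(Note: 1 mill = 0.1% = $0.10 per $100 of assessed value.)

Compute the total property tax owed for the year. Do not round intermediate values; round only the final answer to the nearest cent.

$45,018.12

Assessed value = $1,796,800 × 0.92 = $1,653,056
Taxable value = $1,653,056 − $129,600 = $1,523,456
Hospital District: $1,523,456 × 0.0049 = $7,464.9344
City of Stonebridge: $1,523,456 × 0.00217 = $3,305.89952
Pellston CSD: $1,523,456 × 0.01976 = $30,103.49056
Tamarack Township: $1,523,456 × 0.00272 = $4,143.80032
Total = $45,018.1248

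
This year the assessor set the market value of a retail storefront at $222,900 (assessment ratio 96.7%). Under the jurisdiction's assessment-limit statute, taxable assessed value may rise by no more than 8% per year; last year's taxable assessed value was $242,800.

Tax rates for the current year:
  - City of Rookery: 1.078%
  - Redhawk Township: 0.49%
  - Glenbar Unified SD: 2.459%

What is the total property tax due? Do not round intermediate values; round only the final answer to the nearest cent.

Uncapped assessed value = $222,900 × 0.967 = $215,544.3
Cap limit = $242,800 × 1.08 = $262,224
Taxable assessed value = min($215,544.3, $262,224) = $215,544.3 (cap does not bind)
City of Rookery: $215,544.3 × 0.01078 = $2,323.567554
Redhawk Township: $215,544.3 × 0.0049 = $1,056.16707
Glenbar Unified SD: $215,544.3 × 0.02459 = $5,300.234337
Total = $8,679.968961

$8,679.97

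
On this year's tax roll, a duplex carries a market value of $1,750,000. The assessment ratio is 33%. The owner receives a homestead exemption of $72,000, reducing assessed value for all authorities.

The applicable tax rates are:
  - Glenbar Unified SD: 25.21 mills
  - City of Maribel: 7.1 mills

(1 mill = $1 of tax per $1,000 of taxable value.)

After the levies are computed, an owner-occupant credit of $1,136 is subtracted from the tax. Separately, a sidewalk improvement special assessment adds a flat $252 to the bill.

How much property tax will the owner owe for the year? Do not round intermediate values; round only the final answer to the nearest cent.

$15,448.71

Assessed value = $1,750,000 × 0.33 = $577,500
Taxable value = $577,500 − $72,000 = $505,500
Glenbar Unified SD: $505,500 × 0.02521 = $12,743.655
City of Maribel: $505,500 × 0.0071 = $3,589.05
Levies subtotal = $16,332.705
After credit = $16,332.705 − $1,136 = $15,196.705
Total = $15,196.705 + $252 = $15,448.705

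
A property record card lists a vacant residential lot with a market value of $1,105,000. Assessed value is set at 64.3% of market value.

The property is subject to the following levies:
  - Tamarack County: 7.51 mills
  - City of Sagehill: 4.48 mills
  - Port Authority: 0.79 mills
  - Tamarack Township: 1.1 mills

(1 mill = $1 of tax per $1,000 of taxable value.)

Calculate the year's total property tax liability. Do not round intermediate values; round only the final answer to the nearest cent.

Assessed value = $1,105,000 × 0.643 = $710,515
Tamarack County: $710,515 × 0.00751 = $5,335.96765
City of Sagehill: $710,515 × 0.00448 = $3,183.1072
Port Authority: $710,515 × 0.00079 = $561.30685
Tamarack Township: $710,515 × 0.0011 = $781.5665
Total = $5,335.96765 + $3,183.1072 + $561.30685 + $781.5665 = $9,861.9482

$9,861.95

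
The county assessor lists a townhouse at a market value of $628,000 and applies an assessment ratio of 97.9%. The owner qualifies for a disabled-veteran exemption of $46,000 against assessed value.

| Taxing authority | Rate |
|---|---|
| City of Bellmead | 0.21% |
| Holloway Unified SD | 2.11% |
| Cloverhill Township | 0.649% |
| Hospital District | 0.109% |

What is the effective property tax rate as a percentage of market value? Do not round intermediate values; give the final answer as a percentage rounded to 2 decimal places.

Assessed value = $628,000 × 0.979 = $614,812
Taxable value = $614,812 − $46,000 = $568,812
City of Bellmead: $568,812 × 0.0021 = $1,194.5052
Holloway Unified SD: $568,812 × 0.0211 = $12,001.9332
Cloverhill Township: $568,812 × 0.00649 = $3,691.58988
Hospital District: $568,812 × 0.00109 = $620.00508
Total tax = $17,508.03336
Effective rate = $17,508.03336 ÷ $628,000 = 2.79% of market value

2.79%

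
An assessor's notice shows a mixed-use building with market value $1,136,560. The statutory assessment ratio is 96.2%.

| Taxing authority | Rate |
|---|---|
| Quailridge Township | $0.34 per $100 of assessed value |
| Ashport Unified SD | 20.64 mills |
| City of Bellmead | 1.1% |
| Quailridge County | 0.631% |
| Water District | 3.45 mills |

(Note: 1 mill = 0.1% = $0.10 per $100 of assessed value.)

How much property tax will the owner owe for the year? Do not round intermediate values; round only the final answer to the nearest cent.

Assessed value = $1,136,560 × 0.962 = $1,093,370.72
Quailridge Township: $1,093,370.72 × 0.0034 = $3,717.460448
Ashport Unified SD: $1,093,370.72 × 0.02064 = $22,567.1716608
City of Bellmead: $1,093,370.72 × 0.011 = $12,027.07792
Quailridge County: $1,093,370.72 × 0.00631 = $6,899.1692432
Water District: $1,093,370.72 × 0.00345 = $3,772.128984
Total = $48,983.008256

$48,983.01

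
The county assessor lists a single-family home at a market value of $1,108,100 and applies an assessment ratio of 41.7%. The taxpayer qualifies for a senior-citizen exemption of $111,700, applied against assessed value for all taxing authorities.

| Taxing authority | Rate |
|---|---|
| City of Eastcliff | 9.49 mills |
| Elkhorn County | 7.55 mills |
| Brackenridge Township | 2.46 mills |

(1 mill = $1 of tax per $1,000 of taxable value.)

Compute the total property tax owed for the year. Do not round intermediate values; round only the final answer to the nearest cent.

Assessed value = $1,108,100 × 0.417 = $462,077.7
Taxable value = $462,077.7 − $111,700 = $350,377.7
City of Eastcliff: $350,377.7 × 0.00949 = $3,325.084373
Elkhorn County: $350,377.7 × 0.00755 = $2,645.351635
Brackenridge Township: $350,377.7 × 0.00246 = $861.929142
Total = $3,325.084373 + $2,645.351635 + $861.929142 = $6,832.36515

$6,832.37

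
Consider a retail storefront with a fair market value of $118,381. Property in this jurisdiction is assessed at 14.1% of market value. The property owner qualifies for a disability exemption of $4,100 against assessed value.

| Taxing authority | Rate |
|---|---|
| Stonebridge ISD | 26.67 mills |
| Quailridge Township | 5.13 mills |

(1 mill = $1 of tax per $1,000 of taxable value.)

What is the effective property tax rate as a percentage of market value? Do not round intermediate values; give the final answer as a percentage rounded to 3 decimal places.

0.338%

Assessed value = $118,381 × 0.141 = $16,691.721
Taxable value = $16,691.721 − $4,100 = $12,591.721
Stonebridge ISD: $12,591.721 × 0.02667 = $335.82119907
Quailridge Township: $12,591.721 × 0.00513 = $64.59552873
Total tax = $400.4167278
Effective rate = $400.4167278 ÷ $118,381 = 0.338% of market value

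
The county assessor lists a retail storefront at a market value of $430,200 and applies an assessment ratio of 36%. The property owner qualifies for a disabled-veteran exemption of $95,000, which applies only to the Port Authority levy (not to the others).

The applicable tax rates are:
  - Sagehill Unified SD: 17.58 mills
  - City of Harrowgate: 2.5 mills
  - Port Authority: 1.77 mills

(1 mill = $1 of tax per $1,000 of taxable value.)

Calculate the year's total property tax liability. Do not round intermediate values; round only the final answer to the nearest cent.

$3,215.80

Assessed value = $430,200 × 0.36 = $154,872
Sagehill Unified SD: $154,872 × 0.01758 = $2,722.64976
City of Harrowgate: $154,872 × 0.0025 = $387.18
Port Authority: ($154,872 − $95,000) × 0.00177 = $59,872 × 0.00177 = $105.97344
Total = $3,215.8032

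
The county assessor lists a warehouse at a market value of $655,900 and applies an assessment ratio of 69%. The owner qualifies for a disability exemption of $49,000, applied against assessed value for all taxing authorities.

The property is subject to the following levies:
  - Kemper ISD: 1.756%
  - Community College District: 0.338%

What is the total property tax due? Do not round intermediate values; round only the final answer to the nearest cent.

$8,450.78

Assessed value = $655,900 × 0.69 = $452,571
Taxable value = $452,571 − $49,000 = $403,571
Kemper ISD: $403,571 × 0.01756 = $7,086.70676
Community College District: $403,571 × 0.00338 = $1,364.06998
Total = $7,086.70676 + $1,364.06998 = $8,450.77674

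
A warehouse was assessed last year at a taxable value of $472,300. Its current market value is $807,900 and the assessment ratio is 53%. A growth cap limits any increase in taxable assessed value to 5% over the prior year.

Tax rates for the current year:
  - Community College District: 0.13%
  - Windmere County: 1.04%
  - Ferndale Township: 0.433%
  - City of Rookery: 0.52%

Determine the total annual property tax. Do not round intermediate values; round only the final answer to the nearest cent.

Uncapped assessed value = $807,900 × 0.53 = $428,187
Cap limit = $472,300 × 1.05 = $495,915
Taxable assessed value = min($428,187, $495,915) = $428,187 (cap does not bind)
Community College District: $428,187 × 0.0013 = $556.6431
Windmere County: $428,187 × 0.0104 = $4,453.1448
Ferndale Township: $428,187 × 0.00433 = $1,854.04971
City of Rookery: $428,187 × 0.0052 = $2,226.5724
Total = $9,090.41001

$9,090.41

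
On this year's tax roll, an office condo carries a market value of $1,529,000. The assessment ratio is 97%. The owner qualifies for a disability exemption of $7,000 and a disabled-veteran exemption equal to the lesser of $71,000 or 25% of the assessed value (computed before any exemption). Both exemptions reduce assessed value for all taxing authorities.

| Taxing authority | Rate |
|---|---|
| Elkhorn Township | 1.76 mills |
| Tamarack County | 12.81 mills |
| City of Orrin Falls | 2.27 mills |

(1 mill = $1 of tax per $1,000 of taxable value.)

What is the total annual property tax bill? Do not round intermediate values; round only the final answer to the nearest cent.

Assessed value = $1,529,000 × 0.97 = $1,483,130
Disabled-veteran exemption = min($71,000, 25% × $1,483,130) = min($71,000, $370,782.5) = $71,000 (dollar cap binds)
Taxable value = $1,483,130 − $7,000 − $71,000 = $1,405,130
Elkhorn Township: $1,405,130 × 0.00176 = $2,473.0288
Tamarack County: $1,405,130 × 0.01281 = $17,999.7153
City of Orrin Falls: $1,405,130 × 0.00227 = $3,189.6451
Total = $23,662.3892

$23,662.39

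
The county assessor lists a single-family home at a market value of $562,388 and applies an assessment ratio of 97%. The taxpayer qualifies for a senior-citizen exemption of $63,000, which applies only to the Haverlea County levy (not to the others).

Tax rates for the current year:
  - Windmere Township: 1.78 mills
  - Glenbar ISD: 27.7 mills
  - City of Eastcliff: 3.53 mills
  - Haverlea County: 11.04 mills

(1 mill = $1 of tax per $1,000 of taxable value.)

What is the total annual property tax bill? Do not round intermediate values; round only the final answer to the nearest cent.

Assessed value = $562,388 × 0.97 = $545,516.36
Windmere Township: $545,516.36 × 0.00178 = $971.0191208
Glenbar ISD: $545,516.36 × 0.0277 = $15,110.803172
City of Eastcliff: $545,516.36 × 0.00353 = $1,925.6727508
Haverlea County: ($545,516.36 − $63,000) × 0.01104 = $482,516.36 × 0.01104 = $5,326.9806144
Total = $23,334.475658

$23,334.48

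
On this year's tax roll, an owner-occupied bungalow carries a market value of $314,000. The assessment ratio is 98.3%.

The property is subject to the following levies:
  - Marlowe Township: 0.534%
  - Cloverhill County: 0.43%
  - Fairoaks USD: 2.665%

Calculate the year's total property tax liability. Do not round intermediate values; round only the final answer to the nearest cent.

Assessed value = $314,000 × 0.983 = $308,662
Marlowe Township: $308,662 × 0.00534 = $1,648.25508
Cloverhill County: $308,662 × 0.0043 = $1,327.2466
Fairoaks USD: $308,662 × 0.02665 = $8,225.8423
Total = $1,648.25508 + $1,327.2466 + $8,225.8423 = $11,201.34398

$11,201.34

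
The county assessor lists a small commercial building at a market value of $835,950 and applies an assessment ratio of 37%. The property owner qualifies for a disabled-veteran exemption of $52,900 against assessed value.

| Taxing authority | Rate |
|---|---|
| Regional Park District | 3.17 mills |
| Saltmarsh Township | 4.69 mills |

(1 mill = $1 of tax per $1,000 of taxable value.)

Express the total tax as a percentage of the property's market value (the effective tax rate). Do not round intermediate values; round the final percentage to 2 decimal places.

0.24%

Assessed value = $835,950 × 0.37 = $309,301.5
Taxable value = $309,301.5 − $52,900 = $256,401.5
Regional Park District: $256,401.5 × 0.00317 = $812.792755
Saltmarsh Township: $256,401.5 × 0.00469 = $1,202.523035
Total tax = $2,015.31579
Effective rate = $2,015.31579 ÷ $835,950 = 0.24% of market value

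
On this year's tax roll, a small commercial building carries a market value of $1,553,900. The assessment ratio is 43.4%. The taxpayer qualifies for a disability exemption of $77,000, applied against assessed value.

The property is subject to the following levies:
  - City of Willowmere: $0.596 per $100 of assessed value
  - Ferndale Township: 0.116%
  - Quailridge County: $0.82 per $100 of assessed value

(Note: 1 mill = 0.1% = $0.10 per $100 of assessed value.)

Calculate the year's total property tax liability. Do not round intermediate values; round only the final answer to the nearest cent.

Assessed value = $1,553,900 × 0.434 = $674,392.6
Taxable value = $674,392.6 − $77,000 = $597,392.6
City of Willowmere: $597,392.6 × 0.00596 = $3,560.459896
Ferndale Township: $597,392.6 × 0.00116 = $692.975416
Quailridge County: $597,392.6 × 0.0082 = $4,898.61932
Total = $9,152.054632

$9,152.05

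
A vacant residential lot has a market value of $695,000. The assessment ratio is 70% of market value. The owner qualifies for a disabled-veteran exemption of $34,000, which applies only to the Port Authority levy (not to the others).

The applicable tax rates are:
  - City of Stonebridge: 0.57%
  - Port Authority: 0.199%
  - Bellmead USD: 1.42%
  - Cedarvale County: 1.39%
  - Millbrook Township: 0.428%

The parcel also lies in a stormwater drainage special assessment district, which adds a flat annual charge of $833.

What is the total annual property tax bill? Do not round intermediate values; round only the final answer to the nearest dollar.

$20,259

Assessed value = $695,000 × 0.7 = $486,500
City of Stonebridge: $486,500 × 0.0057 = $2,773.05
Port Authority: ($486,500 − $34,000) × 0.00199 = $452,500 × 0.00199 = $900.475
Bellmead USD: $486,500 × 0.0142 = $6,908.3
Cedarvale County: $486,500 × 0.0139 = $6,762.35
Millbrook Township: $486,500 × 0.00428 = $2,082.22
Levies subtotal = $19,426.395
Total = $19,426.395 + $833 = $20,259.395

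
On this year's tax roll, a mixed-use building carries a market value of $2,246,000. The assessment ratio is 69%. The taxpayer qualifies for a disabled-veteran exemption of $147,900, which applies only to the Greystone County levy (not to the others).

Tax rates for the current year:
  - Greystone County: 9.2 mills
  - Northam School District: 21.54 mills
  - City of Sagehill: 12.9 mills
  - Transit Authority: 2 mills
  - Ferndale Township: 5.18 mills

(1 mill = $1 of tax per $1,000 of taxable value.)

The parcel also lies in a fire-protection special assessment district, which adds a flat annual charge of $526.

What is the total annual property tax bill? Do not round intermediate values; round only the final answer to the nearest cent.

$77,923.11

Assessed value = $2,246,000 × 0.69 = $1,549,740
Greystone County: ($1,549,740 − $147,900) × 0.0092 = $1,401,840 × 0.0092 = $12,896.928
Northam School District: $1,549,740 × 0.02154 = $33,381.3996
City of Sagehill: $1,549,740 × 0.0129 = $19,991.646
Transit Authority: $1,549,740 × 0.002 = $3,099.48
Ferndale Township: $1,549,740 × 0.00518 = $8,027.6532
Levies subtotal = $77,397.1068
Total = $77,397.1068 + $526 = $77,923.1068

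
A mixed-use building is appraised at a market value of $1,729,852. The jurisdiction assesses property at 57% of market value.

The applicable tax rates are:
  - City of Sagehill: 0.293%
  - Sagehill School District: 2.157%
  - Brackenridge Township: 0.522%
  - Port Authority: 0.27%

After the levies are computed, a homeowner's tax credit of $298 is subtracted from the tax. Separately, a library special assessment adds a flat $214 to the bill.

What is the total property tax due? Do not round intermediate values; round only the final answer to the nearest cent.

$31,882.63

Assessed value = $1,729,852 × 0.57 = $986,015.64
City of Sagehill: $986,015.64 × 0.00293 = $2,889.0258252
Sagehill School District: $986,015.64 × 0.02157 = $21,268.3573548
Brackenridge Township: $986,015.64 × 0.00522 = $5,147.0016408
Port Authority: $986,015.64 × 0.0027 = $2,662.242228
Levies subtotal = $31,966.6270488
After credit = $31,966.6270488 − $298 = $31,668.6270488
Total = $31,668.6270488 + $214 = $31,882.6270488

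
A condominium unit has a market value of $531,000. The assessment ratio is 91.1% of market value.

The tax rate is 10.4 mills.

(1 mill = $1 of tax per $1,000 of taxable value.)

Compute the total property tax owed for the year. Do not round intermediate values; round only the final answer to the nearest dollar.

Assessed value = $531,000 × 0.911 = $483,741
Tax = $483,741 × 0.0104 = $5,030.9064

$5,031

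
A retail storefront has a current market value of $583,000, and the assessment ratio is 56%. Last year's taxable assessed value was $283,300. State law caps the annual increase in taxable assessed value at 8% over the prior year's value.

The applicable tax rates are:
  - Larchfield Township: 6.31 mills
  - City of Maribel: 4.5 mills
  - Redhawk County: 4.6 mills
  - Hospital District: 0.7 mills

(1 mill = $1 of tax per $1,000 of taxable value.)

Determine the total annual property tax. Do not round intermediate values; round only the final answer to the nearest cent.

Uncapped assessed value = $583,000 × 0.56 = $326,480
Cap limit = $283,300 × 1.08 = $305,964
Taxable assessed value = min($326,480, $305,964) = $305,964 (cap binds)
Larchfield Township: $305,964 × 0.00631 = $1,930.63284
City of Maribel: $305,964 × 0.0045 = $1,376.838
Redhawk County: $305,964 × 0.0046 = $1,407.4344
Hospital District: $305,964 × 0.0007 = $214.1748
Total = $4,929.08004

$4,929.08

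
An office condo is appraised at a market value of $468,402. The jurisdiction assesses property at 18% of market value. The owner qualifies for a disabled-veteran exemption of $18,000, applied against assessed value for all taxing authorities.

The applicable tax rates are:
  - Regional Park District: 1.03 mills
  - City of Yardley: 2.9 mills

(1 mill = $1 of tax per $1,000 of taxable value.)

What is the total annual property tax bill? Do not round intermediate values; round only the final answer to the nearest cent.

Assessed value = $468,402 × 0.18 = $84,312.36
Taxable value = $84,312.36 − $18,000 = $66,312.36
Regional Park District: $66,312.36 × 0.00103 = $68.3017308
City of Yardley: $66,312.36 × 0.0029 = $192.305844
Total = $68.3017308 + $192.305844 = $260.6075748

$260.61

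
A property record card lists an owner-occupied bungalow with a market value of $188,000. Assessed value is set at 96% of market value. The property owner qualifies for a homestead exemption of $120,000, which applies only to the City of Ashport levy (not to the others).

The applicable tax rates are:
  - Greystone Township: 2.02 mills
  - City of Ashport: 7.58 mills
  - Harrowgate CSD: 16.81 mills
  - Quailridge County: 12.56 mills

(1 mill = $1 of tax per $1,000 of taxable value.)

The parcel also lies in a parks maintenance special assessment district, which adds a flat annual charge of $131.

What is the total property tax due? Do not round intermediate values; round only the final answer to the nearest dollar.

$6,255

Assessed value = $188,000 × 0.96 = $180,480
Greystone Township: $180,480 × 0.00202 = $364.5696
City of Ashport: ($180,480 − $120,000) × 0.00758 = $60,480 × 0.00758 = $458.4384
Harrowgate CSD: $180,480 × 0.01681 = $3,033.8688
Quailridge County: $180,480 × 0.01256 = $2,266.8288
Levies subtotal = $6,123.7056
Total = $6,123.7056 + $131 = $6,254.7056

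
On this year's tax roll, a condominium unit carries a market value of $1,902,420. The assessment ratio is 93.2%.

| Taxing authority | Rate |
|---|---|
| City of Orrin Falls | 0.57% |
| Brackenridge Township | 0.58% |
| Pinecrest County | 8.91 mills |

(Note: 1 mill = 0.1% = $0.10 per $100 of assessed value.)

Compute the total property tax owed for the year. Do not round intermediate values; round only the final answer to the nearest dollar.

Assessed value = $1,902,420 × 0.932 = $1,773,055.44
City of Orrin Falls: $1,773,055.44 × 0.0057 = $10,106.416008
Brackenridge Township: $1,773,055.44 × 0.0058 = $10,283.721552
Pinecrest County: $1,773,055.44 × 0.00891 = $15,797.9239704
Total = $36,188.0615304

$36,188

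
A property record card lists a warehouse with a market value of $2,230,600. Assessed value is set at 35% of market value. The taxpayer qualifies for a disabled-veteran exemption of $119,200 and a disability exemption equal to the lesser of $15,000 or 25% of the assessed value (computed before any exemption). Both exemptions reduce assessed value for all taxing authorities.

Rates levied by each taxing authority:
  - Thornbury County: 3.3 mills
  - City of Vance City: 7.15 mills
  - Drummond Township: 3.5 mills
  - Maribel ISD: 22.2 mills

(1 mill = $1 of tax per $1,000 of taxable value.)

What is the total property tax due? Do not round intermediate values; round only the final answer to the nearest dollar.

Assessed value = $2,230,600 × 0.35 = $780,710
Disability exemption = min($15,000, 25% × $780,710) = min($15,000, $195,177.5) = $15,000 (dollar cap binds)
Taxable value = $780,710 − $119,200 − $15,000 = $646,510
Thornbury County: $646,510 × 0.0033 = $2,133.483
City of Vance City: $646,510 × 0.00715 = $4,622.5465
Drummond Township: $646,510 × 0.0035 = $2,262.785
Maribel ISD: $646,510 × 0.0222 = $14,352.522
Total = $23,371.3365

$23,371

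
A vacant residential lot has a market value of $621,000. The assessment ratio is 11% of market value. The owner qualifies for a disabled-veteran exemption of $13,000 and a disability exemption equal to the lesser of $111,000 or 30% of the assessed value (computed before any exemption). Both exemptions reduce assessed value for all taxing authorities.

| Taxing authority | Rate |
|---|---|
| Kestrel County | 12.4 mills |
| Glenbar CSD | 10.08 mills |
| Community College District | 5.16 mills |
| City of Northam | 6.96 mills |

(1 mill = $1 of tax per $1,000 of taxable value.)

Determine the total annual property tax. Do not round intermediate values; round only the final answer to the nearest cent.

Assessed value = $621,000 × 0.11 = $68,310
Disability exemption = min($111,000, 30% × $68,310) = min($111,000, $20,493) = $20,493 (percentage binds)
Taxable value = $68,310 − $13,000 − $20,493 = $34,817
Kestrel County: $34,817 × 0.0124 = $431.7308
Glenbar CSD: $34,817 × 0.01008 = $350.95536
Community College District: $34,817 × 0.00516 = $179.65572
City of Northam: $34,817 × 0.00696 = $242.32632
Total = $1,204.6682

$1,204.67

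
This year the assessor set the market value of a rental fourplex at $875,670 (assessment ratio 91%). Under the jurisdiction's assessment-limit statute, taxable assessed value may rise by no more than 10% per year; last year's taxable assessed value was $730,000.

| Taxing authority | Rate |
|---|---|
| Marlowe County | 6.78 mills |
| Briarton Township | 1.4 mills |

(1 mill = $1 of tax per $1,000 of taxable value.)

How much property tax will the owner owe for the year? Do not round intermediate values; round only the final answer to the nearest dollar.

Uncapped assessed value = $875,670 × 0.91 = $796,859.7
Cap limit = $730,000 × 1.1 = $803,000
Taxable assessed value = min($796,859.7, $803,000) = $796,859.7 (cap does not bind)
Marlowe County: $796,859.7 × 0.00678 = $5,402.708766
Briarton Township: $796,859.7 × 0.0014 = $1,115.60358
Total = $6,518.312346

$6,518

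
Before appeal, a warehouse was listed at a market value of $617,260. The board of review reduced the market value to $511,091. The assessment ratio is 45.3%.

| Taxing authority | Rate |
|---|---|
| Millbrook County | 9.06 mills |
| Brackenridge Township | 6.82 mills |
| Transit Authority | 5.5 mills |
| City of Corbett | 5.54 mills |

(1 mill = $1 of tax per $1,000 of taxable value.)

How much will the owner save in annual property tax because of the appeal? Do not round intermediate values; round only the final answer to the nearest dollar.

Old assessed value = $617,260 × 0.453 = $279,618.78
New assessed value = $511,091 × 0.453 = $231,524.223
Combined rate = 0.00906 + 0.00682 + 0.0055 + 0.00554 = 0.02692
Old tax = $279,618.78 × 0.02692 = $7,527.3375576
New tax = $231,524.223 × 0.02692 = $6,232.63208316
Reduction = $7,527.3375576 − $6,232.63208316 = $1,294.70547444

$1,295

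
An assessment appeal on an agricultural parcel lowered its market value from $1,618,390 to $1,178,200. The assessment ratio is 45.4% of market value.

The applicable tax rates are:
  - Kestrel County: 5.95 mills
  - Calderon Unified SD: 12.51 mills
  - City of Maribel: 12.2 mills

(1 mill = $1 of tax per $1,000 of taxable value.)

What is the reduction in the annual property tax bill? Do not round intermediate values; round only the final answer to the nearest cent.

$6,127.29

Old assessed value = $1,618,390 × 0.454 = $734,749.06
New assessed value = $1,178,200 × 0.454 = $534,902.8
Combined rate = 0.00595 + 0.01251 + 0.0122 = 0.03066
Old tax = $734,749.06 × 0.03066 = $22,527.4061796
New tax = $534,902.8 × 0.03066 = $16,400.119848
Reduction = $22,527.4061796 − $16,400.119848 = $6,127.2863316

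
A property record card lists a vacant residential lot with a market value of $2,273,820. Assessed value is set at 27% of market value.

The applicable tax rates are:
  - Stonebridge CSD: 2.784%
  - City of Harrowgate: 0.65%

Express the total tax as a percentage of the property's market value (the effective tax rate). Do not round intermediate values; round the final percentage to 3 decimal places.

Assessed value = $2,273,820 × 0.27 = $613,931.4
Stonebridge CSD: $613,931.4 × 0.02784 = $17,091.850176
City of Harrowgate: $613,931.4 × 0.0065 = $3,990.5541
Total tax = $21,082.404276
Effective rate = $21,082.404276 ÷ $2,273,820 = 0.927% of market value

0.927%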